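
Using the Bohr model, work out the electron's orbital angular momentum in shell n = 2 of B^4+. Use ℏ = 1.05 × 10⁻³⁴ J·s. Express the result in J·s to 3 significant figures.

L_n = nℏ = 2 × 1.05 × 10⁻³⁴ = 2.10 × 10⁻³⁴ J·s

2.10 × 10⁻³⁴ J·s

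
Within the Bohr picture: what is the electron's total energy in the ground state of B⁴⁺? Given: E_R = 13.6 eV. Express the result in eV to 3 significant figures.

E_n = −E_R·Z²/n² = −13.6 × 5²/1² = -340 eV

-340 eV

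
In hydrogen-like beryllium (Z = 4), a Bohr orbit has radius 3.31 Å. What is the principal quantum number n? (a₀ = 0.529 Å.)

5

r_n = n²a₀/Z ⇒ n² = rZ/a₀ = 3.31 × 4 / 0.529 ≈ 25.03
n = 5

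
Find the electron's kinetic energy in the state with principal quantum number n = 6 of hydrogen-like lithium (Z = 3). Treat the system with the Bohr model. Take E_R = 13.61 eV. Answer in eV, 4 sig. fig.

3.402 eV

For a Coulomb orbit the virial theorem gives K = −E_n.
E_n = −E_R·Z²/n², so K = E_R·Z²/n² = 13.61 × 3²/6² = 3.402 eV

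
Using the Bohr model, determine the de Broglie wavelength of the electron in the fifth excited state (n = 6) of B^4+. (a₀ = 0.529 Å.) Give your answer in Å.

The Bohr quantisation condition is nλ = 2πr_n.
r_n = n²a₀/Z = 3.81 Å
λ = 2πr_n/n = 2π·3.81/6 = 3.99 Å

3.99 Å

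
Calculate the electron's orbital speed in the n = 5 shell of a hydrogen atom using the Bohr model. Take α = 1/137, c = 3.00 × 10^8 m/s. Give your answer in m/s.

v_n = Zαc/n = 1 × 0.00730 × 3.00 × 10^8 / 5
    = 4.38 × 10^5 m/s

4.38 × 10^5 m/s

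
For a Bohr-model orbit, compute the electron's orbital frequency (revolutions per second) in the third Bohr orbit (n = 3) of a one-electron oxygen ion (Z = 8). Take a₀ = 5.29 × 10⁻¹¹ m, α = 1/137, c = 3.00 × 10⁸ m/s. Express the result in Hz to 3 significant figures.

1.56 × 10¹⁶ Hz

r = n²a₀/Z = 5.95 × 10⁻¹¹ m, v = Zαc/n = 5.84 × 10⁶ m/s
f = v/(2πr) = 1.56 × 10¹⁶ Hz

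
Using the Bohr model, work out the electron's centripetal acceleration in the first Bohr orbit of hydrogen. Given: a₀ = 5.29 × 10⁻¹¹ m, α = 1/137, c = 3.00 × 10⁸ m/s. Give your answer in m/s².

9.06 × 10²² m/s²

r = n²a₀/Z = 5.29 × 10⁻¹¹ m, v = Zαc/n = 2.19 × 10⁶ m/s
a = v²/r = (2.19 × 10⁶)² / 5.29 × 10⁻¹¹ = 9.06 × 10²² m/s²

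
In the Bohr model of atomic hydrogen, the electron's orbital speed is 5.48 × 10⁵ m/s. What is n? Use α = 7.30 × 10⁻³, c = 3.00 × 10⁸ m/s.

4

v_n = Zαc/n ⇒ n = Zαc/v = 1 × 0.00730 × 3.00 × 10⁸ / 5.48 × 10⁵ ≈ 4.00
n = 4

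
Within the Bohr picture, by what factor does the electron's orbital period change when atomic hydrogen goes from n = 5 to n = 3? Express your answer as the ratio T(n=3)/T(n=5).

27/125

T ∝ Z^-2 · n^3; with Z fixed, T ∝ n^3.
T(n=3)/T(n=5) = (3/5)^3 = 27/125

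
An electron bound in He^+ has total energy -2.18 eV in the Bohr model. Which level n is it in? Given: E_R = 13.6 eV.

E_n = −E_R Z²/n² ⇒ n² = E_R Z²/(−E_n) = 13.6 × 2² / 2.18 ≈ 24.95
n = 5

5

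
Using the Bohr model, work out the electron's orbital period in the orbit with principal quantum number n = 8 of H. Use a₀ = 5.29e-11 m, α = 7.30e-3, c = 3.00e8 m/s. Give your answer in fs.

r = n²a₀/Z = 8²·5.29e-11/1 = 3.39e-9 m
v = Zαc/n = 1·0.00730·3.00e8/8 = 2.74e5 m/s
T = 2πr/v = 7.77e-14 s = 77.7 fs

77.7 fs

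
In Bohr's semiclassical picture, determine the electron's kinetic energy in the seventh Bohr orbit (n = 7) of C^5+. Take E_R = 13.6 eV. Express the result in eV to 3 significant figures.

9.99 eV

For a Coulomb orbit the virial theorem gives K = −E_n.
E_n = −E_R·Z²/n², so K = E_R·Z²/n² = 13.6 × 6²/7² = 9.99 eV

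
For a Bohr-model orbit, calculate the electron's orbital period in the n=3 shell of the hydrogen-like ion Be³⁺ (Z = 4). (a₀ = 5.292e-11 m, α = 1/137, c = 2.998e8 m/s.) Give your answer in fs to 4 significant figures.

0.2564 fs

r = n²a₀/Z = 3²·5.292e-11/4 = 1.191e-10 m
v = Zαc/n = 4·0.007299·2.998e8/3 = 2.918e6 m/s
T = 2πr/v = 2.564e-16 s = 0.2564 fs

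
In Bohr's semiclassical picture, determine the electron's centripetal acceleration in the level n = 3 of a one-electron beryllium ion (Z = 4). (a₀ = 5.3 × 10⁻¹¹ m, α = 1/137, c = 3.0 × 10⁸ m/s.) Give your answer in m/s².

7.1 × 10²² m/s²

r = n²a₀/Z = 1.2 × 10⁻¹⁰ m, v = Zαc/n = 2.9 × 10⁶ m/s
a = v²/r = (2.9 × 10⁶)² / 1.2 × 10⁻¹⁰ = 7.1 × 10²² m/s²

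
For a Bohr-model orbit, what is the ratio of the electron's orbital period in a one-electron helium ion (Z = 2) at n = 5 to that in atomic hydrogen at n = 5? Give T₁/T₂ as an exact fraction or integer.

1/4

T ∝ Z^-2 · n^3
T₁/T₂ = (2/1)^-2 · (5/5)^3 = 1/4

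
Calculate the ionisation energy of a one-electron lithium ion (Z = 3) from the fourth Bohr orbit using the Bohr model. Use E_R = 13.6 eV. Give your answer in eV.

7.65 eV

E_n = −E_R·Z²/n² = −13.6 × 3²/4² eV = -7.65 eV
Ionisation energy = −E_n = 7.65 eV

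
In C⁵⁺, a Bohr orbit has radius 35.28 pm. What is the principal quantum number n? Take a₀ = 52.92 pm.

2

r_n = n²a₀/Z ⇒ n² = rZ/a₀ = 35.28 × 6 / 52.92 ≈ 4.00
n = 2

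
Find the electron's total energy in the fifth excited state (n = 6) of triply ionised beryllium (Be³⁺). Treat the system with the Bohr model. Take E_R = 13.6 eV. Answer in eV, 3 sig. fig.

-6.04 eV

E_n = −E_R·Z²/n² = −13.6 × 4²/6² = -6.04 eV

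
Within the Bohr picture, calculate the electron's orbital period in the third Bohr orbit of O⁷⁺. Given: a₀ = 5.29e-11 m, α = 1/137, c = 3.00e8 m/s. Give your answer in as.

64.0 as

r = n²a₀/Z = 3²·5.29e-11/8 = 5.95e-11 m
v = Zαc/n = 8·0.00730·3.00e8/3 = 5.84e6 m/s
T = 2πr/v = 6.40e-17 s = 64.0 as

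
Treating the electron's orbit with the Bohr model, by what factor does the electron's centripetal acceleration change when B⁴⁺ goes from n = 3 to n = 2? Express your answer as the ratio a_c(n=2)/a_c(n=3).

a_c ∝ Z^3 · n^-4; with Z fixed, a_c ∝ n^-4.
a_c(n=2)/a_c(n=3) = (2/3)^-4 = 81/16

81/16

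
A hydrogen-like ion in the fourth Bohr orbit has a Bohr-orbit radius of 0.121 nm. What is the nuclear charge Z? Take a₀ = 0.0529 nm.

r_n = n²a₀/Z ⇒ Z = n²a₀/r = 4² × 0.0529 / 0.121 ≈ 7.00
Z = 7

7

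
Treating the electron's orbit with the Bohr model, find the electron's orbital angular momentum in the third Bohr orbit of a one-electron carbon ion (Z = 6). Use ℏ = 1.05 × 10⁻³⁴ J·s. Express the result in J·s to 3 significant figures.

3.15 × 10⁻³⁴ J·s

L_n = nℏ = 3 × 1.05 × 10⁻³⁴ = 3.15 × 10⁻³⁴ J·s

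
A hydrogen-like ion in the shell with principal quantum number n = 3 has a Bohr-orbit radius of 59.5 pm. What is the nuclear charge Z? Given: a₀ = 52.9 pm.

r_n = n²a₀/Z ⇒ Z = n²a₀/r = 3² × 52.9 / 59.5 ≈ 8.00
Z = 8

8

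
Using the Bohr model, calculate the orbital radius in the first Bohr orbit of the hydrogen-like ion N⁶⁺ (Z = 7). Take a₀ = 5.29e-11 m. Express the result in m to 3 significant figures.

7.56e-12 m

r_n = n²a₀/Z = 1² × 5.29e-11 / 7
    = 1 × 5.29e-11 / 7 = 7.56e-12 m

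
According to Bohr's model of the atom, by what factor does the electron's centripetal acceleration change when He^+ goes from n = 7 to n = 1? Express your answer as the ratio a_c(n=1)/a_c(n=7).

2401

a_c ∝ Z^3 · n^-4; with Z fixed, a_c ∝ n^-4.
a_c(n=1)/a_c(n=7) = (1/7)^-4 = 2401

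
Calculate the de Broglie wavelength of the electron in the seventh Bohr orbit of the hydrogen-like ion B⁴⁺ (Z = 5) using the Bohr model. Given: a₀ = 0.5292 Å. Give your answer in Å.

The Bohr quantisation condition is nλ = 2πr_n.
r_n = n²a₀/Z = 5.186 Å
λ = 2πr_n/n = 2π·5.186/7 = 4.655 Å

4.655 Å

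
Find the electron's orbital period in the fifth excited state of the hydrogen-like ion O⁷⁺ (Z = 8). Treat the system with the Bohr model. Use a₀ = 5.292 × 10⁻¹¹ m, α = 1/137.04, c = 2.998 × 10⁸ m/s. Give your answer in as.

r = n²a₀/Z = 6²·5.292 × 10⁻¹¹/8 = 2.381 × 10⁻¹⁰ m
v = Zαc/n = 8·0.007297·2.998 × 10⁸/6 = 2.917 × 10⁶ m/s
T = 2πr/v = 5.130 × 10⁻¹⁶ s = 513.0 as

513.0 as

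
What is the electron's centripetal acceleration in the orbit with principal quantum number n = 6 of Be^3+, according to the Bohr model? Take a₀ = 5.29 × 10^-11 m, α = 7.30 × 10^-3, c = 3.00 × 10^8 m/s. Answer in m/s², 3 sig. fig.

r = n²a₀/Z = 4.76 × 10^-10 m, v = Zαc/n = 1.46 × 10^6 m/s
a = v²/r = (1.46 × 10^6)² / 4.76 × 10^-10 = 4.48 × 10^21 m/s²

4.48 × 10^21 m/s²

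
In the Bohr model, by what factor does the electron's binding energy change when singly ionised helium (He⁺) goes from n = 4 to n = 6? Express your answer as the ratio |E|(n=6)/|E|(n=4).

4/9

|E| ∝ Z^2 · n^-2; with Z fixed, |E| ∝ n^-2.
|E|(n=6)/|E|(n=4) = (6/4)^-2 = 4/9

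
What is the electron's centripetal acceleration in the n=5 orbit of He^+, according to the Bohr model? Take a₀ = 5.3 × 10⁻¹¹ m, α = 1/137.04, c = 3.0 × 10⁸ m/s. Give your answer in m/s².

r = n²a₀/Z = 6.6 × 10⁻¹⁰ m, v = Zαc/n = 8.8 × 10⁵ m/s
a = v²/r = (8.8 × 10⁵)² / 6.6 × 10⁻¹⁰ = 1.2 × 10²¹ m/s²

1.2 × 10²¹ m/s²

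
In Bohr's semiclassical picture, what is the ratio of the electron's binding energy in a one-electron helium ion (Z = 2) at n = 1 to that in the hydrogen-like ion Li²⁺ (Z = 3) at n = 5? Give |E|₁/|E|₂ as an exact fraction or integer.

100/9

|E| ∝ Z^2 · n^-2
|E|₁/|E|₂ = (2/3)^2 · (1/5)^-2 = 100/9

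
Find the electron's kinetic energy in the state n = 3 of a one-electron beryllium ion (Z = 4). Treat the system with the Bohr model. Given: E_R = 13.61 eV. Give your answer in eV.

For a Coulomb orbit the virial theorem gives K = −E_n.
E_n = −E_R·Z²/n², so K = E_R·Z²/n² = 13.61 × 4²/3² = 24.20 eV

24.20 eV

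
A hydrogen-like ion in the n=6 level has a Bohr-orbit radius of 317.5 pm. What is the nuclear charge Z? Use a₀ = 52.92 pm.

6

r_n = n²a₀/Z ⇒ Z = n²a₀/r = 6² × 52.92 / 317.5 ≈ 6.00
Z = 6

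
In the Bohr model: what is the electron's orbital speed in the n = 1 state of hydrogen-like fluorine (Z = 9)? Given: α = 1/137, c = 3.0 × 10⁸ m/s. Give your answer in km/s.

2.0 × 10⁴ km/s

v_n = Zαc/n = 9 × 0.0073 × 3.0 × 10⁸ / 1
    = 2.0 × 10⁴ km/s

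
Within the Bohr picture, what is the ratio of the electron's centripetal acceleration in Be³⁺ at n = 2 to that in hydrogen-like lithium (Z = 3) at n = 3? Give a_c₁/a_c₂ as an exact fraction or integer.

12

a_c ∝ Z^3 · n^-4
a_c₁/a_c₂ = (4/3)^3 · (2/3)^-4 = 12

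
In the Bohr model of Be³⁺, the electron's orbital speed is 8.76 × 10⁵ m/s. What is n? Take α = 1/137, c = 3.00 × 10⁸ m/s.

10

v_n = Zαc/n ⇒ n = Zαc/v = 4 × 0.00730 × 3.00 × 10⁸ / 8.76 × 10⁵ ≈ 10.00
n = 10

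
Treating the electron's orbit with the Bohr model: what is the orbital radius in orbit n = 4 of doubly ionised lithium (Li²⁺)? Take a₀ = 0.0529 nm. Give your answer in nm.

r_n = n²a₀/Z = 4² × 0.0529 / 3
    = 16 × 0.0529 / 3 = 0.282 nm

0.282 nm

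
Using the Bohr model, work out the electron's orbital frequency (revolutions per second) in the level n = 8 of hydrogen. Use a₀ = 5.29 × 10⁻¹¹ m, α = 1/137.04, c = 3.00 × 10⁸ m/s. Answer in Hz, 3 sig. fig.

r = n²a₀/Z = 3.39 × 10⁻⁹ m, v = Zαc/n = 2.74 × 10⁵ m/s
f = v/(2πr) = 1.29 × 10¹³ Hz

1.29 × 10¹³ Hz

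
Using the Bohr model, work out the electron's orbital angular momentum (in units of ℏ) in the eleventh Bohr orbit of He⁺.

L_n = nℏ, so L/ℏ = n = 11.

11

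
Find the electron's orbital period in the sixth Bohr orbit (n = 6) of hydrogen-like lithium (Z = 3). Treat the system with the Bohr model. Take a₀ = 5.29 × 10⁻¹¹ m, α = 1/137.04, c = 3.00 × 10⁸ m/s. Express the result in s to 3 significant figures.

3.64 × 10⁻¹⁵ s

r = n²a₀/Z = 6²·5.29 × 10⁻¹¹/3 = 6.35 × 10⁻¹⁰ m
v = Zαc/n = 3·0.00730·3.00 × 10⁸/6 = 1.09 × 10⁶ m/s
T = 2πr/v = 3.64 × 10⁻¹⁵ s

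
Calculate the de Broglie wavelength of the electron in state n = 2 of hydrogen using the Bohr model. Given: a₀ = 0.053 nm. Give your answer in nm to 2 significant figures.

0.67 nm

The Bohr quantisation condition is nλ = 2πr_n.
r_n = n²a₀/Z = 0.21 nm
λ = 2πr_n/n = 2π·0.21/2 = 0.67 nm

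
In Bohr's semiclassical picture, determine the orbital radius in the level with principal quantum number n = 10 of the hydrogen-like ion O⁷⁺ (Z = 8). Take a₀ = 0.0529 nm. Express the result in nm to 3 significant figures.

r_n = n²a₀/Z = 10² × 0.0529 / 8
    = 100 × 0.0529 / 8 = 0.661 nm

0.661 nm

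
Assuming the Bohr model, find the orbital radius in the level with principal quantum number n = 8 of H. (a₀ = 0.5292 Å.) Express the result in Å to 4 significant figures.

r_n = n²a₀/Z = 8² × 0.5292 / 1
    = 64 × 0.5292 / 1 = 33.87 Å

33.87 Å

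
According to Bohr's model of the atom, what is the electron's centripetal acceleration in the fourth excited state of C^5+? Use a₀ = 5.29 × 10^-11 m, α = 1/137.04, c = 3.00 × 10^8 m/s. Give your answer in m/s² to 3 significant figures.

r = n²a₀/Z = 2.20 × 10^-10 m, v = Zαc/n = 2.63 × 10^6 m/s
a = v²/r = (2.63 × 10^6)² / 2.20 × 10^-10 = 3.13 × 10^22 m/s²

3.13 × 10^22 m/s²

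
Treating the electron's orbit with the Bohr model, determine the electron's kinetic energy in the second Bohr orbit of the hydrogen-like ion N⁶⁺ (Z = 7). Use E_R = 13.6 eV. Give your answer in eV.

For a Coulomb orbit the virial theorem gives K = −E_n.
E_n = −E_R·Z²/n², so K = E_R·Z²/n² = 13.6 × 7²/2² = 167 eV

167 eV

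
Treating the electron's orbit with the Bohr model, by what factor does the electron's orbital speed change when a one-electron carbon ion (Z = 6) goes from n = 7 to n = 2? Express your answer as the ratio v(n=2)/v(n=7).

v ∝ Z^1 · n^-1; with Z fixed, v ∝ n^-1.
v(n=2)/v(n=7) = (2/7)^-1 = 7/2

7/2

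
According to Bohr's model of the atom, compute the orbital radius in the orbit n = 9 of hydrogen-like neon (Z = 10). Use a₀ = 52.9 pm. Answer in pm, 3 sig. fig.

428 pm

r_n = n²a₀/Z = 9² × 52.9 / 10
    = 81 × 52.9 / 10 = 428 pm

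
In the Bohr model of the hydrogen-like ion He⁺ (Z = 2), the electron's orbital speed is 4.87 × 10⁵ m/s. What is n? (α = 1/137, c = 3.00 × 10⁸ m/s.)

v_n = Zαc/n ⇒ n = Zαc/v = 2 × 0.00730 × 3.00 × 10⁸ / 4.87 × 10⁵ ≈ 8.99
n = 9

9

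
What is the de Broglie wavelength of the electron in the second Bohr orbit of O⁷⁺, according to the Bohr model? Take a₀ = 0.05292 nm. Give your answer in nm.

The Bohr quantisation condition is nλ = 2πr_n.
r_n = n²a₀/Z = 0.02646 nm
λ = 2πr_n/n = 2π·0.02646/2 = 0.08313 nm

0.08313 nm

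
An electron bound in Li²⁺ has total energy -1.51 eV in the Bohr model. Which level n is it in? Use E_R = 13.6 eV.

9

E_n = −E_R Z²/n² ⇒ n² = E_R Z²/(−E_n) = 13.6 × 3² / 1.51 ≈ 81.06
n = 9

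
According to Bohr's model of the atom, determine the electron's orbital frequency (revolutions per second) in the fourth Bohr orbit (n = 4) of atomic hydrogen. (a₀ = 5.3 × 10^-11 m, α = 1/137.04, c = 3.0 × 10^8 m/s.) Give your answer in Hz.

r = n²a₀/Z = 8.5 × 10^-10 m, v = Zαc/n = 5.5 × 10^5 m/s
f = v/(2πr) = 1.0 × 10^14 Hz

1.0 × 10^14 Hz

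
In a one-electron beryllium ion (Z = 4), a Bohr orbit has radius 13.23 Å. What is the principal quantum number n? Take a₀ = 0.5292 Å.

10

r_n = n²a₀/Z ⇒ n² = rZ/a₀ = 13.23 × 4 / 0.5292 ≈ 100.00
n = 10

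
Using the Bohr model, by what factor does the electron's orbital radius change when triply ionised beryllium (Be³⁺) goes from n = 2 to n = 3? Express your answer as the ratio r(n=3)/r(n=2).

r ∝ Z^-1 · n^2; with Z fixed, r ∝ n^2.
r(n=3)/r(n=2) = (3/2)^2 = 9/4

9/4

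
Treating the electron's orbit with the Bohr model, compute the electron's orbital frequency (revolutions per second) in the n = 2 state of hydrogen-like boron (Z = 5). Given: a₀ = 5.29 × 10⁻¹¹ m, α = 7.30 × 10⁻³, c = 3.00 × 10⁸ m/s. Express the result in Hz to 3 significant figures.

r = n²a₀/Z = 4.23 × 10⁻¹¹ m, v = Zαc/n = 5.47 × 10⁶ m/s
f = v/(2πr) = 2.06 × 10¹⁶ Hz

2.06 × 10¹⁶ Hz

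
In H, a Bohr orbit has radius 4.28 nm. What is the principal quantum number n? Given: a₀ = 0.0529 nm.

9

r_n = n²a₀/Z ⇒ n² = rZ/a₀ = 4.28 × 1 / 0.0529 ≈ 80.91
n = 9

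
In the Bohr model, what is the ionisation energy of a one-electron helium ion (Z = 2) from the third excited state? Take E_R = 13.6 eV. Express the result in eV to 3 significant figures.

E_n = −E_R·Z²/n² = −13.6 × 2²/4² eV = -3.40 eV
Ionisation energy = −E_n = 3.40 eV

3.40 eV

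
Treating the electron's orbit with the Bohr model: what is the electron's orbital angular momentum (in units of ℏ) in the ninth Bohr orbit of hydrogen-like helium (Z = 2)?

9

L_n = nℏ, so L/ℏ = n = 9.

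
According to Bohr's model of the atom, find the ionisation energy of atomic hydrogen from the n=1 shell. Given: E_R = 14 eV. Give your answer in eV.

E_n = −E_R·Z²/n² = −14 × 1²/1² eV = -14 eV
Ionisation energy = −E_n = 14 eV

14 eV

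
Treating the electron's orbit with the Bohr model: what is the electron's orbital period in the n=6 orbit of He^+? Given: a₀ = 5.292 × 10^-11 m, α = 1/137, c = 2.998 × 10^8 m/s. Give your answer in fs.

8.205 fs

r = n²a₀/Z = 6²·5.292 × 10^-11/2 = 9.526 × 10^-10 m
v = Zαc/n = 2·0.007299·2.998 × 10^8/6 = 7.294 × 10^5 m/s
T = 2πr/v = 8.205 × 10^-15 s = 8.205 fs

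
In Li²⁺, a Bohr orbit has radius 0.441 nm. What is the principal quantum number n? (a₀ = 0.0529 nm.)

r_n = n²a₀/Z ⇒ n² = rZ/a₀ = 0.441 × 3 / 0.0529 ≈ 25.01
n = 5

5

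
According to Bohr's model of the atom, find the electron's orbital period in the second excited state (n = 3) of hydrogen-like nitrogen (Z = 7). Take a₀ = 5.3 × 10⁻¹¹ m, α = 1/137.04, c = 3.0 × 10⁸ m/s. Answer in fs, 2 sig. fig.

r = n²a₀/Z = 3²·5.3 × 10⁻¹¹/7 = 6.8 × 10⁻¹¹ m
v = Zαc/n = 7·0.0073·3.0 × 10⁸/3 = 5.1 × 10⁶ m/s
T = 2πr/v = 8.4 × 10⁻¹⁷ s = 0.084 fs

0.084 fs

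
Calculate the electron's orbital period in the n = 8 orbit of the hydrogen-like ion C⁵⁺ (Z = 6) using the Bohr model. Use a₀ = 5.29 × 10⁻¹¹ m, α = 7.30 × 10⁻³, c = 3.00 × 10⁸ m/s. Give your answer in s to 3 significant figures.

r = n²a₀/Z = 8²·5.29 × 10⁻¹¹/6 = 5.64 × 10⁻¹⁰ m
v = Zαc/n = 6·0.00730·3.00 × 10⁸/8 = 1.64 × 10⁶ m/s
T = 2πr/v = 2.16 × 10⁻¹⁵ s

2.16 × 10⁻¹⁵ s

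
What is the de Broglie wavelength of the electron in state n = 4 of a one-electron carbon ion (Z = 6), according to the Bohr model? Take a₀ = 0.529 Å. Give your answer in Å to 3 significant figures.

The Bohr quantisation condition is nλ = 2πr_n.
r_n = n²a₀/Z = 1.41 Å
λ = 2πr_n/n = 2π·1.41/4 = 2.22 Å

2.22 Å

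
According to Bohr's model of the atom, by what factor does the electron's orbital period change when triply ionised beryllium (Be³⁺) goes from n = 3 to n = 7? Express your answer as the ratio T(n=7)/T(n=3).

T ∝ Z^-2 · n^3; with Z fixed, T ∝ n^3.
T(n=7)/T(n=3) = (7/3)^3 = 343/27

343/27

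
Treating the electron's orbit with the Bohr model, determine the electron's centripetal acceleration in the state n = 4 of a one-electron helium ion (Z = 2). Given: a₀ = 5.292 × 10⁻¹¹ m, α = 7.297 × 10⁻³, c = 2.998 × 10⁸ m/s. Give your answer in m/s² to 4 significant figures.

r = n²a₀/Z = 4.234 × 10⁻¹⁰ m, v = Zαc/n = 1.094 × 10⁶ m/s
a = v²/r = (1.094 × 10⁶)² / 4.234 × 10⁻¹⁰ = 2.826 × 10²¹ m/s²

2.826 × 10²¹ m/s²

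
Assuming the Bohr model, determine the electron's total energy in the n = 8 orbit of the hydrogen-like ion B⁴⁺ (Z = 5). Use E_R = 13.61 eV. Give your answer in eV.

E_n = −E_R·Z²/n² = −13.61 × 5²/8² = -5.316 eV

-5.316 eV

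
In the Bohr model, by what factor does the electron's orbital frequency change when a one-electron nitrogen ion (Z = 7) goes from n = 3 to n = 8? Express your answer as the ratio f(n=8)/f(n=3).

f ∝ Z^2 · n^-3; with Z fixed, f ∝ n^-3.
f(n=8)/f(n=3) = (8/3)^-3 = 27/512

27/512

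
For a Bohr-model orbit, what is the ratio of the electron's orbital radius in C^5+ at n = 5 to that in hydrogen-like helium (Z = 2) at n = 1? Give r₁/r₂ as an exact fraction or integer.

r ∝ Z^-1 · n^2
r₁/r₂ = (6/2)^-1 · (5/1)^2 = 25/3

25/3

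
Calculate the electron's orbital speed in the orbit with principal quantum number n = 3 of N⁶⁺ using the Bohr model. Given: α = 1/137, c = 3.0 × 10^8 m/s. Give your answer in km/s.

v_n = Zαc/n = 7 × 0.0073 × 3.0 × 10^8 / 3
    = 5100 km/s

5100 km/s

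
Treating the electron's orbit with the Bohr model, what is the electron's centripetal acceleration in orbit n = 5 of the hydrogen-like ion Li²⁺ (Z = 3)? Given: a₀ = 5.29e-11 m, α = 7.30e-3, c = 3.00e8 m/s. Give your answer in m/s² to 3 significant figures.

r = n²a₀/Z = 4.41e-10 m, v = Zαc/n = 1.31e6 m/s
a = v²/r = (1.31e6)² / 4.41e-10 = 3.92e21 m/s²

3.92e21 m/s²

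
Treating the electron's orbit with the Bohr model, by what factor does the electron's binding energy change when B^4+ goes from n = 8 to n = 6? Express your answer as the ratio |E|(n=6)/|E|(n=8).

|E| ∝ Z^2 · n^-2; with Z fixed, |E| ∝ n^-2.
|E|(n=6)/|E|(n=8) = (6/8)^-2 = 16/9

16/9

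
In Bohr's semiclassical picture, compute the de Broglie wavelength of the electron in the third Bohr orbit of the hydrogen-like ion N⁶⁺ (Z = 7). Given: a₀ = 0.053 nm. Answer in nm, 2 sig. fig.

The Bohr quantisation condition is nλ = 2πr_n.
r_n = n²a₀/Z = 0.068 nm
λ = 2πr_n/n = 2π·0.068/3 = 0.14 nm

0.14 nm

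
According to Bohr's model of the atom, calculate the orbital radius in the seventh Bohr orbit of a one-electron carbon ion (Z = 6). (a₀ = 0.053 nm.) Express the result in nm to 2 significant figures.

0.43 nm

r_n = n²a₀/Z = 7² × 0.053 / 6
    = 49 × 0.053 / 6 = 0.43 nm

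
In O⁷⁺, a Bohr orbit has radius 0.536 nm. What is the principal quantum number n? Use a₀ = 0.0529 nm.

9

r_n = n²a₀/Z ⇒ n² = rZ/a₀ = 0.536 × 8 / 0.0529 ≈ 81.06
n = 9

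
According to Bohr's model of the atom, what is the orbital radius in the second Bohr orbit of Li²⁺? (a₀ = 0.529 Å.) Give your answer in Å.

r_n = n²a₀/Z = 2² × 0.529 / 3
    = 4 × 0.529 / 3 = 0.705 Å

0.705 Å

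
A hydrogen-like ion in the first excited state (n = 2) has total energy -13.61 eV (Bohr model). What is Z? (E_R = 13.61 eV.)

E_n = −E_R Z²/n² ⇒ Z² = −E_n n²/E_R = 13.61 × 2² / 13.61 ≈ 4.00
Z = 2

2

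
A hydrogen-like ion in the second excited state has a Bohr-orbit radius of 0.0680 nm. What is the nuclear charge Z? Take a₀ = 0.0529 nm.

7

r_n = n²a₀/Z ⇒ Z = n²a₀/r = 3² × 0.0529 / 0.0680 ≈ 7.00
Z = 7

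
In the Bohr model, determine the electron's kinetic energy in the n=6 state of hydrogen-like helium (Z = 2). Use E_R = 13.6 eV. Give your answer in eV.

1.51 eV

For a Coulomb orbit the virial theorem gives K = −E_n.
E_n = −E_R·Z²/n², so K = E_R·Z²/n² = 13.6 × 2²/6² = 1.51 eV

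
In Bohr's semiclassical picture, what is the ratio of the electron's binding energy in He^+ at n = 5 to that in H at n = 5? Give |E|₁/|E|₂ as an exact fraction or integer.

4

|E| ∝ Z^2 · n^-2
|E|₁/|E|₂ = (2/1)^2 · (5/5)^-2 = 4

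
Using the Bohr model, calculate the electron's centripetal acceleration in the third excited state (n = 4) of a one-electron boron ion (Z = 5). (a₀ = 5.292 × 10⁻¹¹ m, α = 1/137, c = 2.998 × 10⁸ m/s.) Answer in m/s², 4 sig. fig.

4.418 × 10²² m/s²

r = n²a₀/Z = 1.693 × 10⁻¹⁰ m, v = Zαc/n = 2.735 × 10⁶ m/s
a = v²/r = (2.735 × 10⁶)² / 1.693 × 10⁻¹⁰ = 4.418 × 10²² m/s²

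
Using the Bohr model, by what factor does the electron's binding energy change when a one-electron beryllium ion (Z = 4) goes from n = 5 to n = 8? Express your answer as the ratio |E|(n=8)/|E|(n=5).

|E| ∝ Z^2 · n^-2; with Z fixed, |E| ∝ n^-2.
|E|(n=8)/|E|(n=5) = (8/5)^-2 = 25/64

25/64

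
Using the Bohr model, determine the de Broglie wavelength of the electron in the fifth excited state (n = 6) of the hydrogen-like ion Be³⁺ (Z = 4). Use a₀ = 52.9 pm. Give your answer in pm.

499 pm

The Bohr quantisation condition is nλ = 2πr_n.
r_n = n²a₀/Z = 476 pm
λ = 2πr_n/n = 2π·476/6 = 499 pm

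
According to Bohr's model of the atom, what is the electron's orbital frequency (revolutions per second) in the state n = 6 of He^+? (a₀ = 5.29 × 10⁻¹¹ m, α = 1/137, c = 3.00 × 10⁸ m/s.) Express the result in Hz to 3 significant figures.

1.22 × 10¹⁴ Hz

r = n²a₀/Z = 9.52 × 10⁻¹⁰ m, v = Zαc/n = 7.30 × 10⁵ m/s
f = v/(2πr) = 1.22 × 10¹⁴ Hz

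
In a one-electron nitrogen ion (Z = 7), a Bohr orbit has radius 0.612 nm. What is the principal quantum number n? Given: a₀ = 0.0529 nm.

9

r_n = n²a₀/Z ⇒ n² = rZ/a₀ = 0.612 × 7 / 0.0529 ≈ 80.98
n = 9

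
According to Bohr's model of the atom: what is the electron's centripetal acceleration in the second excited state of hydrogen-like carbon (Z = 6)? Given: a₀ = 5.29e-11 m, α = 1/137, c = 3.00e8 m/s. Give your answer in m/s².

2.42e23 m/s²

r = n²a₀/Z = 7.94e-11 m, v = Zαc/n = 4.38e6 m/s
a = v²/r = (4.38e6)² / 7.94e-11 = 2.42e23 m/s²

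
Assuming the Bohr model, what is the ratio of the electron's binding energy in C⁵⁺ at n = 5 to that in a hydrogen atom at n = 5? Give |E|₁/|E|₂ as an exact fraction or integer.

36

|E| ∝ Z^2 · n^-2
|E|₁/|E|₂ = (6/1)^2 · (5/5)^-2 = 36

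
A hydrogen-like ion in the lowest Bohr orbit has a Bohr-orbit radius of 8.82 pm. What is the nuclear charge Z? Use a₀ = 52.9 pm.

r_n = n²a₀/Z ⇒ Z = n²a₀/r = 1² × 52.9 / 8.82 ≈ 6.00
Z = 6

6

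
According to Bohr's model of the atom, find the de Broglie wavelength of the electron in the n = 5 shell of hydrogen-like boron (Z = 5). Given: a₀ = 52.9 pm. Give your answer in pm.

The Bohr quantisation condition is nλ = 2πr_n.
r_n = n²a₀/Z = 264 pm
λ = 2πr_n/n = 2π·264/5 = 332 pm

332 pm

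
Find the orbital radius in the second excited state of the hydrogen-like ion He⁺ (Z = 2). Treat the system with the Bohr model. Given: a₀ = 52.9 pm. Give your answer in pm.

r_n = n²a₀/Z = 3² × 52.9 / 2
    = 9 × 52.9 / 2 = 238 pm

238 pm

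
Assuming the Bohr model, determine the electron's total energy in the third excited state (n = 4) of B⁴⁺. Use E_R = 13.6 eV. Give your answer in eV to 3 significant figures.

E_n = −E_R·Z²/n² = −13.6 × 5²/4² = -21.2 eV

-21.2 eV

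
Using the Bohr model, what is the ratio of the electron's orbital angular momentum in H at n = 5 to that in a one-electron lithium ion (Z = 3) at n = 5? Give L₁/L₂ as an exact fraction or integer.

L = nℏ is independent of Z.
L₁/L₂ = n₁/n₂ = 5/5 = 1

1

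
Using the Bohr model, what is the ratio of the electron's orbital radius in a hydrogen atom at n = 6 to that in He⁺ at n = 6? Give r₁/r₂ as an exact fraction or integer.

2

r ∝ Z^-1 · n^2
r₁/r₂ = (1/2)^-1 · (6/6)^2 = 2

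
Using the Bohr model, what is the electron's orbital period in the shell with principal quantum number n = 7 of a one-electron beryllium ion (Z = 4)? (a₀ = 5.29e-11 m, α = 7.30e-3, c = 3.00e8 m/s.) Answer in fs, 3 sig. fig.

r = n²a₀/Z = 7²·5.29e-11/4 = 6.48e-10 m
v = Zαc/n = 4·0.00730·3.00e8/7 = 1.25e6 m/s
T = 2πr/v = 3.25e-15 s = 3.25 fs

3.25 fs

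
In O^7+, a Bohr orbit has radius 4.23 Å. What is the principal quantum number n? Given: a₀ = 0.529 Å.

r_n = n²a₀/Z ⇒ n² = rZ/a₀ = 4.23 × 8 / 0.529 ≈ 63.97
n = 8

8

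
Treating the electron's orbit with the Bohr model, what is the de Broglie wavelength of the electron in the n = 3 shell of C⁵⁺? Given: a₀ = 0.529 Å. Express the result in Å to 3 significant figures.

The Bohr quantisation condition is nλ = 2πr_n.
r_n = n²a₀/Z = 0.793 Å
λ = 2πr_n/n = 2π·0.793/3 = 1.66 Å

1.66 Å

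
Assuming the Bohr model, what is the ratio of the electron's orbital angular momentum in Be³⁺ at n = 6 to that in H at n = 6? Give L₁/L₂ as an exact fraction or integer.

1

L = nℏ is independent of Z.
L₁/L₂ = n₁/n₂ = 6/6 = 1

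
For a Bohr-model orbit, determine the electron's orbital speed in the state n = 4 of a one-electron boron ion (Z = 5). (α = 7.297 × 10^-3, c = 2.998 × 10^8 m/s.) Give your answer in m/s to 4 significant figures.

2.735 × 10^6 m/s

v_n = Zαc/n = 5 × 0.007297 × 2.998 × 10^8 / 4
    = 2.735 × 10^6 m/s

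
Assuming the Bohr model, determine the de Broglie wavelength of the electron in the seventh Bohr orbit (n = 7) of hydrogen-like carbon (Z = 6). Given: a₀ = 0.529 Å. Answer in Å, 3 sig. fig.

3.88 Å

The Bohr quantisation condition is nλ = 2πr_n.
r_n = n²a₀/Z = 4.32 Å
λ = 2πr_n/n = 2π·4.32/7 = 3.88 Å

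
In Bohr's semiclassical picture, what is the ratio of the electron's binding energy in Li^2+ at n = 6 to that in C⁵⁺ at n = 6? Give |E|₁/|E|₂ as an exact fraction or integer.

1/4

|E| ∝ Z^2 · n^-2
|E|₁/|E|₂ = (3/6)^2 · (6/6)^-2 = 1/4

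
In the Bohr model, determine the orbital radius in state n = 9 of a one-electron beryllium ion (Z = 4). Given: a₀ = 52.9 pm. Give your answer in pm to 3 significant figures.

1070 pm

r_n = n²a₀/Z = 9² × 52.9 / 4
    = 81 × 52.9 / 4 = 1070 pm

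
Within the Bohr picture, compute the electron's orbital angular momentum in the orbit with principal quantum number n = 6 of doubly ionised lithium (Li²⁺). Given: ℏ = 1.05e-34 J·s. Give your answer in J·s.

6.30e-34 J·s

L_n = nℏ = 6 × 1.05e-34 = 6.30e-34 J·s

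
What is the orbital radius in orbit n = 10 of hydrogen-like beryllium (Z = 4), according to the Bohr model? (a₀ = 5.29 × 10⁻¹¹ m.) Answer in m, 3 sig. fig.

1.32 × 10⁻⁹ m

r_n = n²a₀/Z = 10² × 5.29 × 10⁻¹¹ / 4
    = 100 × 5.29 × 10⁻¹¹ / 4 = 1.32 × 10⁻⁹ m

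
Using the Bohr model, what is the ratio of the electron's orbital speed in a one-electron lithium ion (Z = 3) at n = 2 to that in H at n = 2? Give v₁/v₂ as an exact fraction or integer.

3

v ∝ Z^1 · n^-1
v₁/v₂ = (3/1)^1 · (2/2)^-1 = 3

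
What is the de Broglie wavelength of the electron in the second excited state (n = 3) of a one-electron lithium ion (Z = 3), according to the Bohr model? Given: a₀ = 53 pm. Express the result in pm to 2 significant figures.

The Bohr quantisation condition is nλ = 2πr_n.
r_n = n²a₀/Z = 160 pm
λ = 2πr_n/n = 2π·160/3 = 330 pm

330 pm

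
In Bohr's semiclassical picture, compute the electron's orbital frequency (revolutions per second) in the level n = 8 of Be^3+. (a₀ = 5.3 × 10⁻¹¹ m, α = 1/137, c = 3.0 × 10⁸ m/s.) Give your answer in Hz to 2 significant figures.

r = n²a₀/Z = 8.5 × 10⁻¹⁰ m, v = Zαc/n = 1.1 × 10⁶ m/s
f = v/(2πr) = 2.1 × 10¹⁴ Hz

2.1 × 10¹⁴ Hz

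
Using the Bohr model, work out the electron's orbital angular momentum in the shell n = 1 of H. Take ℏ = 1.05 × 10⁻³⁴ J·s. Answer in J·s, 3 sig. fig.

1.05 × 10⁻³⁴ J·s

L_n = nℏ = 1 × 1.05 × 10⁻³⁴ = 1.05 × 10⁻³⁴ J·s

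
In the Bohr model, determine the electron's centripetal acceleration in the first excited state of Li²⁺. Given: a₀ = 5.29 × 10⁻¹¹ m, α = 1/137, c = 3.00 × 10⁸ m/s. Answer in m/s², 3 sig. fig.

r = n²a₀/Z = 7.05 × 10⁻¹¹ m, v = Zαc/n = 3.28 × 10⁶ m/s
a = v²/r = (3.28 × 10⁶)² / 7.05 × 10⁻¹¹ = 1.53 × 10²³ m/s²

1.53 × 10²³ m/s²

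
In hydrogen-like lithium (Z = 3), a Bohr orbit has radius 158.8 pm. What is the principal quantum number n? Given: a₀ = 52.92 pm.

3

r_n = n²a₀/Z ⇒ n² = rZ/a₀ = 158.8 × 3 / 52.92 ≈ 9.00
n = 3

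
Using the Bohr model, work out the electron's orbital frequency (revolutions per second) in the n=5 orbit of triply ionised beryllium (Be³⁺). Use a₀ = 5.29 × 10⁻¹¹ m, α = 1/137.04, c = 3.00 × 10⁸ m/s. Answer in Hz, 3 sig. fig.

r = n²a₀/Z = 3.31 × 10⁻¹⁰ m, v = Zαc/n = 1.75 × 10⁶ m/s
f = v/(2πr) = 8.43 × 10¹⁴ Hz

8.43 × 10¹⁴ Hz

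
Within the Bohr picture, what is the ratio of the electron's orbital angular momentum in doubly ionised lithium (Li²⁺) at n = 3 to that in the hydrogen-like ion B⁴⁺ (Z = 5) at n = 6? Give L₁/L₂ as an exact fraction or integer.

L = nℏ is independent of Z.
L₁/L₂ = n₁/n₂ = 3/6 = 1/2

1/2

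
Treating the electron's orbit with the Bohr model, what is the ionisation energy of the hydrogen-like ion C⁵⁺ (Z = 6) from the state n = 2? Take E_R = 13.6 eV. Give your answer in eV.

E_n = −E_R·Z²/n² = −13.6 × 6²/2² eV = -122 eV
Ionisation energy = −E_n = 122 eV

122 eV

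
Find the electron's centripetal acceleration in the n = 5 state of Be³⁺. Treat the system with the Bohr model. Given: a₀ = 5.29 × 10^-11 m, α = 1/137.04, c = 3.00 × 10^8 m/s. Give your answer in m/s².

r = n²a₀/Z = 3.31 × 10^-10 m, v = Zαc/n = 1.75 × 10^6 m/s
a = v²/r = (1.75 × 10^6)² / 3.31 × 10^-10 = 9.28 × 10^21 m/s²

9.28 × 10^21 m/s²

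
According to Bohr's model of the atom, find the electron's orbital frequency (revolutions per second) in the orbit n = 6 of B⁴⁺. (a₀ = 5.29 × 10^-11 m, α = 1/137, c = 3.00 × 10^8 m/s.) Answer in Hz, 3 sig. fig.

r = n²a₀/Z = 3.81 × 10^-10 m, v = Zαc/n = 1.82 × 10^6 m/s
f = v/(2πr) = 7.63 × 10^14 Hz

7.63 × 10^14 Hz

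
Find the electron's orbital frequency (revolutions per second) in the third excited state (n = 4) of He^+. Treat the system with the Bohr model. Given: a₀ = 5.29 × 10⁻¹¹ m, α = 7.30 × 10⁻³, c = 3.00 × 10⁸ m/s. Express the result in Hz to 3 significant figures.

4.12 × 10¹⁴ Hz

r = n²a₀/Z = 4.23 × 10⁻¹⁰ m, v = Zαc/n = 1.09 × 10⁶ m/s
f = v/(2πr) = 4.12 × 10¹⁴ Hz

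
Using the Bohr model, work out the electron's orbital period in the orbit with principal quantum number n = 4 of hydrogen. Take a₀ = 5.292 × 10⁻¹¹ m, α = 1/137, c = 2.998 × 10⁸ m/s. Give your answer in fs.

9.725 fs

r = n²a₀/Z = 4²·5.292 × 10⁻¹¹/1 = 8.467 × 10⁻¹⁰ m
v = Zαc/n = 1·0.007299·2.998 × 10⁸/4 = 5.471 × 10⁵ m/s
T = 2πr/v = 9.725 × 10⁻¹⁵ s = 9.725 fs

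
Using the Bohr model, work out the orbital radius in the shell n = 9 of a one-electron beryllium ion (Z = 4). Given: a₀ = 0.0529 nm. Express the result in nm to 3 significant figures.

r_n = n²a₀/Z = 9² × 0.0529 / 4
    = 81 × 0.0529 / 4 = 1.07 nm

1.07 nm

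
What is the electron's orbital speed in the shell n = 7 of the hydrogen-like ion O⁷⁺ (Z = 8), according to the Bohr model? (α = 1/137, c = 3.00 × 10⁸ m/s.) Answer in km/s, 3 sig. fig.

v_n = Zαc/n = 8 × 0.00730 × 3.00 × 10⁸ / 7
    = 2500 km/s

2500 km/s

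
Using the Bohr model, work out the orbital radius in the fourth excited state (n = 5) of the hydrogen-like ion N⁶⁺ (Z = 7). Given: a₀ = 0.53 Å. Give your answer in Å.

r_n = n²a₀/Z = 5² × 0.53 / 7
    = 25 × 0.53 / 7 = 1.9 Å

1.9 Å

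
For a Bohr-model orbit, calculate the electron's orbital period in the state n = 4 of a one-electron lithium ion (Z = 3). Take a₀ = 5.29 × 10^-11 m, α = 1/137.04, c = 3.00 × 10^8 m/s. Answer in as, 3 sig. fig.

r = n²a₀/Z = 4²·5.29 × 10^-11/3 = 2.82 × 10^-10 m
v = Zαc/n = 3·0.00730·3.00 × 10^8/4 = 1.64 × 10^6 m/s
T = 2πr/v = 1.08 × 10^-15 s = 1080 as

1080 as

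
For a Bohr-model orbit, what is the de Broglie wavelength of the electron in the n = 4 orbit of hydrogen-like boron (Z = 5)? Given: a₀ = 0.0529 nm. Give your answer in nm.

The Bohr quantisation condition is nλ = 2πr_n.
r_n = n²a₀/Z = 0.169 nm
λ = 2πr_n/n = 2π·0.169/4 = 0.266 nm

0.266 nm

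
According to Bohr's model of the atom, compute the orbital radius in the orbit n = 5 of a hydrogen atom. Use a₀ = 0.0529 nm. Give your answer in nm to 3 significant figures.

1.32 nm

r_n = n²a₀/Z = 5² × 0.0529 / 1
    = 25 × 0.0529 / 1 = 1.32 nm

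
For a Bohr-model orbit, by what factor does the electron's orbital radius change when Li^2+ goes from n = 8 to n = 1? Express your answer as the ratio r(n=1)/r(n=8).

r ∝ Z^-1 · n^2; with Z fixed, r ∝ n^2.
r(n=1)/r(n=8) = (1/8)^2 = 1/64

1/64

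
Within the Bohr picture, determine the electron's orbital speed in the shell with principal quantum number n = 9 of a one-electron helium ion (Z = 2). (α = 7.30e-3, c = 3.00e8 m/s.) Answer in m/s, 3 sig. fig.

v_n = Zαc/n = 2 × 0.00730 × 3.00e8 / 9
    = 4.87e5 m/s

4.87e5 m/s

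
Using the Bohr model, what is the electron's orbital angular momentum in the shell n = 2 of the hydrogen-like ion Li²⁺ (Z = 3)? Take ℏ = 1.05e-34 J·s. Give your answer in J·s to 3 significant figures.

2.10e-34 J·s

L_n = nℏ = 2 × 1.05e-34 = 2.10e-34 J·s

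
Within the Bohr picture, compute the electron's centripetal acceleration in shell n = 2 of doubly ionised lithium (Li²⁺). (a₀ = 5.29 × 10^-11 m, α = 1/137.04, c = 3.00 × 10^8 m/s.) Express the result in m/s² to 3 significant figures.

1.53 × 10^23 m/s²

r = n²a₀/Z = 7.05 × 10^-11 m, v = Zαc/n = 3.28 × 10^6 m/s
a = v²/r = (3.28 × 10^6)² / 7.05 × 10^-11 = 1.53 × 10^23 m/s²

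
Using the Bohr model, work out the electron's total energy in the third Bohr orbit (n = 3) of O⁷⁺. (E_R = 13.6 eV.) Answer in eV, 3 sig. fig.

-96.7 eV

E_n = −E_R·Z²/n² = −13.6 × 8²/3² = -96.7 eV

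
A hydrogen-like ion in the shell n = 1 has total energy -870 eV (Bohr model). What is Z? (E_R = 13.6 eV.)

8

E_n = −E_R Z²/n² ⇒ Z² = −E_n n²/E_R = 870 × 1² / 13.6 ≈ 63.97
Z = 8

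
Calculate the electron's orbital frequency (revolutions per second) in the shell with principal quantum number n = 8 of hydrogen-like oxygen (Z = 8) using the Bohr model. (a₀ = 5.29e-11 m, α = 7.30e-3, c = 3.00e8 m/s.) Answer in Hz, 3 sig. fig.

8.24e14 Hz

r = n²a₀/Z = 4.23e-10 m, v = Zαc/n = 2.19e6 m/s
f = v/(2πr) = 8.24e14 Hz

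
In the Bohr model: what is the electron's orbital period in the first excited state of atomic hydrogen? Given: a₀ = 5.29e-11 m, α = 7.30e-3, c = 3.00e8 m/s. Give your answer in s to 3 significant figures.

r = n²a₀/Z = 2²·5.29e-11/1 = 2.12e-10 m
v = Zαc/n = 1·0.00730·3.00e8/2 = 1.09e6 m/s
T = 2πr/v = 1.21e-15 s

1.21e-15 s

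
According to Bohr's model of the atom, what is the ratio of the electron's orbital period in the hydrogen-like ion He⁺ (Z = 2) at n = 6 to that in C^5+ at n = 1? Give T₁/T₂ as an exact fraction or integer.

1944

T ∝ Z^-2 · n^3
T₁/T₂ = (2/6)^-2 · (6/1)^3 = 1944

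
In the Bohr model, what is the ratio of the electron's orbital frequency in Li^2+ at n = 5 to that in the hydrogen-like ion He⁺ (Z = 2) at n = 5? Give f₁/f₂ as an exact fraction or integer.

9/4

f ∝ Z^2 · n^-3
f₁/f₂ = (3/2)^2 · (5/5)^-3 = 9/4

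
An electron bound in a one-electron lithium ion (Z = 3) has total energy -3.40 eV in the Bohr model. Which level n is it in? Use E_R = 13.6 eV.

E_n = −E_R Z²/n² ⇒ n² = E_R Z²/(−E_n) = 13.6 × 3² / 3.40 ≈ 36.00
n = 6

6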